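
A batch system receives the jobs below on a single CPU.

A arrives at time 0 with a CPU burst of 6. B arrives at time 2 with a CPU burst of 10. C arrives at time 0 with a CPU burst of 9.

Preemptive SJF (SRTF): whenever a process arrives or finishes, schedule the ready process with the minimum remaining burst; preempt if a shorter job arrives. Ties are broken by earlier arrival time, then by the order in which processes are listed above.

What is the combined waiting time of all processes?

Schedule: | A 0-6 | C 6-15 | B 15-25 |
Completion: A=6  B=25  C=15
Turnaround (C−A): A=6  B=23  C=15
Waiting = turnaround − burst: A=0, B=13, C=6
Total waiting = 0 + 13 + 6 = 19

19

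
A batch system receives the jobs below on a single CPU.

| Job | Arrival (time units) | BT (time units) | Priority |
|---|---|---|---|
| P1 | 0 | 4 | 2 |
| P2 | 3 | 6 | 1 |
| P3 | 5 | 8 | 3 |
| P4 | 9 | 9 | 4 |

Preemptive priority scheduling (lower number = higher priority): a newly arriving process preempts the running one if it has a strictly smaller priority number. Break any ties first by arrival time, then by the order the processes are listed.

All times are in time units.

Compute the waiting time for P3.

5

Schedule: | P1 0-3 | P2 3-9 | P1 9-10 | P3 10-18 | P4 18-27 |
Completion: P1=10  P2=9  P3=18  P4=27
Turnaround (C−A): P1=10  P2=6  P3=13  P4=18
Waiting(P3) = turnaround − burst = 13 − 8 = 5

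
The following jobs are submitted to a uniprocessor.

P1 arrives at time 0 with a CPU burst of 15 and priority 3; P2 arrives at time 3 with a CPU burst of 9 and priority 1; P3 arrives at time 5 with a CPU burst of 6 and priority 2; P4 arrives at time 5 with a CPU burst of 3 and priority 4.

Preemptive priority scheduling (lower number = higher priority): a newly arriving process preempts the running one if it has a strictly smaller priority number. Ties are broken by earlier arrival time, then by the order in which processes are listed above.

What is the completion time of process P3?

Schedule: | P1 0-3 | P2 3-12 | P3 12-18 | P1 18-30 | P4 30-33 |
Completion: P1=30  P2=12  P3=18  P4=33
Turnaround (C−A): P1=30  P2=9  P3=13  P4=28

18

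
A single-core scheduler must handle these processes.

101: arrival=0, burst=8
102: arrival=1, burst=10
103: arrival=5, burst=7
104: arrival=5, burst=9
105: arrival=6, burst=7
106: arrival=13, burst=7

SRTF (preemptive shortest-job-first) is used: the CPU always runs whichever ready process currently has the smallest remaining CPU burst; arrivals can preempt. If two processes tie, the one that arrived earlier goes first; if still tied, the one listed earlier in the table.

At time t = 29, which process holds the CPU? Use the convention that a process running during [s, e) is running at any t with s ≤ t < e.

Timeline: | 101 0-8 | 103 8-15 | 105 15-22 | 106 22-29 | 104 29-38 | 102 38-48 |
Completion: 101=8  102=48  103=15  104=38  105=22  106=29
Turnaround (C−A): 101=8  102=47  103=10  104=33  105=16  106=16

104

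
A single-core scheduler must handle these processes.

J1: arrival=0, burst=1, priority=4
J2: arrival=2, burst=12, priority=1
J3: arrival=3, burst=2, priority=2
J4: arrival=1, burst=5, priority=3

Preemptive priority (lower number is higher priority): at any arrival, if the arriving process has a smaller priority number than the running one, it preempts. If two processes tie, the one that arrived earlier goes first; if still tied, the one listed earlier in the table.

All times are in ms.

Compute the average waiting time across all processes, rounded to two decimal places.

6.25

Schedule: | J1 0-1 | J4 1-2 | J2 2-14 | J3 14-16 | J4 16-20 |
Completion: J1=1  J2=14  J3=16  J4=20
Waiting times: J1=0, J2=0, J3=11, J4=14
Average waiting = (0+0+11+14) / 4 = 25/4 = 6.25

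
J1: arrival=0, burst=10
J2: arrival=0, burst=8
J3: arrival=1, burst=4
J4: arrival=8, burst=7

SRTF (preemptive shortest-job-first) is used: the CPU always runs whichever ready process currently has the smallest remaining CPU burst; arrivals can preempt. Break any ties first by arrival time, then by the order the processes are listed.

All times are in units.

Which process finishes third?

J4

Gantt: | J2 0-1 | J3 1-5 | J2 5-12 | J4 12-19 | J1 19-29 |
Completion: J1=29  J2=12  J3=5  J4=19
Turnaround (C−A): J1=29  J2=12  J3=4  J4=11
Finish order: J3 → J2 → J4 → J1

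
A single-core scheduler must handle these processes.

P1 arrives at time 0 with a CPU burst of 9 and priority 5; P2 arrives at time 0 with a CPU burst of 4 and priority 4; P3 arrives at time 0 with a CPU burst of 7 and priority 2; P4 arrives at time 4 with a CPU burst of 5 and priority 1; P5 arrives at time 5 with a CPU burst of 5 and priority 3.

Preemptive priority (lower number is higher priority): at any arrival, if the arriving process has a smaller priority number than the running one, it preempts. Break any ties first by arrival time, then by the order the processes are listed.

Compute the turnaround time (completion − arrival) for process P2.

21

Schedule: | P3 0-4 | P4 4-9 | P3 9-12 | P5 12-17 | P2 17-21 | P1 21-30 |
Completion: P1=30  P2=21  P3=12  P4=9  P5=17
Turnaround (C−A): P1=30  P2=21  P3=12  P4=5  P5=12
Turnaround(P2) = completion − arrival = 21 − 0 = 21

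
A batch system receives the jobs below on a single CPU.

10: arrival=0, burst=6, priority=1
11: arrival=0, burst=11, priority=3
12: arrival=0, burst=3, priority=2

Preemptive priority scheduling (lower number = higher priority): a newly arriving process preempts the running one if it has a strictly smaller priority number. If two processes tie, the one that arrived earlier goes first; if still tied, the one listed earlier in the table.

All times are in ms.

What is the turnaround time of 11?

20

Schedule: | 10 0-6 | 12 6-9 | 11 9-20 |
Completion: 10=6  11=20  12=9
Turnaround (C−A): 10=6  11=20  12=9
Turnaround(11) = completion − arrival = 20 − 0 = 20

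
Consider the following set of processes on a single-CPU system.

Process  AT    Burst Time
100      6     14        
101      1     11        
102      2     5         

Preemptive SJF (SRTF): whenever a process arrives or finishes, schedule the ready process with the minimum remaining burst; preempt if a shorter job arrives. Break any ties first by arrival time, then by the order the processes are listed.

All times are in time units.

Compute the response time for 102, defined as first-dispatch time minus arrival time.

Gantt: | idle 0-1 | 101 1-2 | 102 2-7 | 101 7-17 | 100 17-31 |
Completion: 100=31  101=17  102=7
Response(102) = first start − arrival = 2 − 2 = 0

0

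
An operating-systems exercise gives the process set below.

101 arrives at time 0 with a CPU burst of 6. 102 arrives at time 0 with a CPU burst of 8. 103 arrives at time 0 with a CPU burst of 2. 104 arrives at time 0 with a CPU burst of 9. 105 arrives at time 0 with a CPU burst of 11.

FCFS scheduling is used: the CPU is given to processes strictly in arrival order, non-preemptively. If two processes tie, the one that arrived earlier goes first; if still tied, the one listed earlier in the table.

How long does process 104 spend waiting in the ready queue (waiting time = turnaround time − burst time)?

16

Gantt: | 101 0-6 | 102 6-14 | 103 14-16 | 104 16-25 | 105 25-36 |
Completion: 101=6  102=14  103=16  104=25  105=36
Turnaround (C−A): 101=6  102=14  103=16  104=25  105=36
Waiting(104) = turnaround − burst = 25 − 9 = 16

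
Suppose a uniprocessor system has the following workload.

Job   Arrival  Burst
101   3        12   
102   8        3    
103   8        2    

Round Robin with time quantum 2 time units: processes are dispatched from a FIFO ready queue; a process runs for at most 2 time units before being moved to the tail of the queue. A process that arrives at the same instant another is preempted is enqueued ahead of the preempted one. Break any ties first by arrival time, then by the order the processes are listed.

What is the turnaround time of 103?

5

Gantt: | idle 0-3 | 101 3-9 | 102 9-11 | 103 11-13 | 101 13-15 | 102 15-16 | 101 16-20 |
Completion: 101=20  102=16  103=13
Turnaround (C−A): 101=17  102=8  103=5
Turnaround(103) = completion − arrival = 13 − 8 = 5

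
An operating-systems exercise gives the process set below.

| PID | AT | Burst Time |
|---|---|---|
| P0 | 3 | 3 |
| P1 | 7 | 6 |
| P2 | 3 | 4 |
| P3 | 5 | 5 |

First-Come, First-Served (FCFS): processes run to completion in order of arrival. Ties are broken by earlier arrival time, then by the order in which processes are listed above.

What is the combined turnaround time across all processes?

34

Gantt: | idle 0-3 | P0 3-6 | P2 6-10 | P3 10-15 | P1 15-21 |
Completion: P0=6  P1=21  P2=10  P3=15
Turnaround = completion − arrival: P0=3, P1=14, P2=7, P3=10
Total turnaround = 3 + 14 + 7 + 10 = 34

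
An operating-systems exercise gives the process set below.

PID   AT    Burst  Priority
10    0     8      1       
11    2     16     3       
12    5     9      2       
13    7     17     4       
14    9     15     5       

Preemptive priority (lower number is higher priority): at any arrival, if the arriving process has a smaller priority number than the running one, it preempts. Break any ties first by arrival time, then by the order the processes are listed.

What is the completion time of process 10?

Schedule: | 10 0-8 | 12 8-17 | 11 17-33 | 13 33-50 | 14 50-65 |
Completion: 10=8  11=33  12=17  13=50  14=65

8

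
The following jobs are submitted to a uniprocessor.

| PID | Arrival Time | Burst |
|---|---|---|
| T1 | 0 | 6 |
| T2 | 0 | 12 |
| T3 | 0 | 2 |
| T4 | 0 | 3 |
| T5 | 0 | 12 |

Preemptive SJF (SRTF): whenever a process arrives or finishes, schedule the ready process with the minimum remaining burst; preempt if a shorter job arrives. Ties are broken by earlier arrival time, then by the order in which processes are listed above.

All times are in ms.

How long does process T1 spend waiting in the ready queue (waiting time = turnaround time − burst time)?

5

Schedule: | T3 0-2 | T4 2-5 | T1 5-11 | T2 11-23 | T5 23-35 |
Completion: T1=11  T2=23  T3=2  T4=5  T5=35
Turnaround (C−A): T1=11  T2=23  T3=2  T4=5  T5=35
Waiting(T1) = turnaround − burst = 11 − 6 = 5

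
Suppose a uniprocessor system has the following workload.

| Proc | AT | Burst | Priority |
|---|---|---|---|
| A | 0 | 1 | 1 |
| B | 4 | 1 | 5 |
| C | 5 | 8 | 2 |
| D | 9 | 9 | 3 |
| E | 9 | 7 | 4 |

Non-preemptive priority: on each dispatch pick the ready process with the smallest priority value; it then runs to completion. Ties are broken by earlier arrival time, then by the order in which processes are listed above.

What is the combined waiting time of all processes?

17

Timeline: | A 0-1 | idle 1-4 | B 4-5 | C 5-13 | D 13-22 | E 22-29 |
Completion: A=1  B=5  C=13  D=22  E=29
Turnaround (C−A): A=1  B=1  C=8  D=13  E=20
Waiting = turnaround − burst: A=0, B=0, C=0, D=4, E=13
Total waiting = 0 + 0 + 0 + 4 + 13 = 17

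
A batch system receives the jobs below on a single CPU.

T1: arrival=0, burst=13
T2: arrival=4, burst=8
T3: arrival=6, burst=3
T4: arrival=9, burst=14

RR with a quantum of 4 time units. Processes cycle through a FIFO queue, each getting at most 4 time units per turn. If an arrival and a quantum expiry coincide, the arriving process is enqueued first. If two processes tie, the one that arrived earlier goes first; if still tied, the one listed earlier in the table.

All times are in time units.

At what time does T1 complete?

Schedule: | T1 0-4 | T2 4-8 | T1 8-12 | T3 12-15 | T2 15-19 | T4 19-23 | T1 23-27 | T4 27-31 | T1 31-32 | T4 32-38 |
Completion: T1=32  T2=19  T3=15  T4=38
Turnaround (C−A): T1=32  T2=15  T3=9  T4=29

32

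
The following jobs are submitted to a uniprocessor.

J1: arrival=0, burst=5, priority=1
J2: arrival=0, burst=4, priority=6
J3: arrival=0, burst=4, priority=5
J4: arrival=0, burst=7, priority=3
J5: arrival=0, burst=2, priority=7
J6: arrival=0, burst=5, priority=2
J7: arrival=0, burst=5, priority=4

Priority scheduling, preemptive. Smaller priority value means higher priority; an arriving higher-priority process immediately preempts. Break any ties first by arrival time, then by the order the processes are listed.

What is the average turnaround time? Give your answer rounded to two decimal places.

20.29

Timeline: | J1 0-5 | J6 5-10 | J4 10-17 | J7 17-22 | J3 22-26 | J2 26-30 | J5 30-32 |
Completion: J1=5  J2=30  J3=26  J4=17  J5=32  J6=10  J7=22
Turnaround (C−A): J1=5  J2=30  J3=26  J4=17  J5=32  J6=10  J7=22
Turnaround times: J1=5, J2=30, J3=26, J4=17, J5=32, J6=10, J7=22
Average turnaround = (5+30+26+17+32+10+22) / 7 = 142/7 = 20.29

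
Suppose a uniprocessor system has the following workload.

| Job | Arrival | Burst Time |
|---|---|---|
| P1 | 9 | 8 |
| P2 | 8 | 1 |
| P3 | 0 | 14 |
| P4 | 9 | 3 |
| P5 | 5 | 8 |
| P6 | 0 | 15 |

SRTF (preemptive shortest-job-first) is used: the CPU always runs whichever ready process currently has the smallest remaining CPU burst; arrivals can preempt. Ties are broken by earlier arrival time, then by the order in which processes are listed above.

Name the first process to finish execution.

Gantt: | P3 0-5 | P5 5-8 | P2 8-9 | P4 9-12 | P5 12-17 | P1 17-25 | P3 25-34 | P6 34-49 |
Completion: P1=25  P2=9  P3=34  P4=12  P5=17  P6=49
Turnaround (C−A): P1=16  P2=1  P3=34  P4=3  P5=12  P6=49
Finish order: P2 → P4 → P5 → P1 → P3 → P6

P2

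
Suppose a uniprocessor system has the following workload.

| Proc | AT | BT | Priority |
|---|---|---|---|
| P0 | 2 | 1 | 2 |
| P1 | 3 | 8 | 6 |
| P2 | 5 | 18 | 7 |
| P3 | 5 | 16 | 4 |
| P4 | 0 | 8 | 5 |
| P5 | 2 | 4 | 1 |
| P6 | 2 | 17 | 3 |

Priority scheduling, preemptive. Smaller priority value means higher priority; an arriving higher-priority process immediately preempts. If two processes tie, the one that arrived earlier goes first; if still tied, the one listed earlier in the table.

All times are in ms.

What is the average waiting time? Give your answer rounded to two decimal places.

Timeline: | P4 0-2 | P5 2-6 | P0 6-7 | P6 7-24 | P3 24-40 | P4 40-46 | P1 46-54 | P2 54-72 |
Completion: P0=7  P1=54  P2=72  P3=40  P4=46  P5=6  P6=24
Turnaround (C−A): P0=5  P1=51  P2=67  P3=35  P4=46  P5=4  P6=22
Waiting times: P0=4, P1=43, P2=49, P3=19, P4=38, P5=0, P6=5
Average waiting = (4+43+49+19+38+0+5) / 7 = 158/7 = 22.57

22.57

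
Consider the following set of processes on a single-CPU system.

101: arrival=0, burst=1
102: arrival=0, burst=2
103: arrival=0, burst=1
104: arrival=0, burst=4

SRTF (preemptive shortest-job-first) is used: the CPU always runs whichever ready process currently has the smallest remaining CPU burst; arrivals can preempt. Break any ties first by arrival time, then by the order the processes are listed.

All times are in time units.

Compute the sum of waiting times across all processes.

Schedule: | 101 0-1 | 103 1-2 | 102 2-4 | 104 4-8 |
Completion: 101=1  102=4  103=2  104=8
Turnaround (C−A): 101=1  102=4  103=2  104=8
Waiting = turnaround − burst: 101=0, 102=2, 103=1, 104=4
Total waiting = 0 + 2 + 1 + 4 = 7

7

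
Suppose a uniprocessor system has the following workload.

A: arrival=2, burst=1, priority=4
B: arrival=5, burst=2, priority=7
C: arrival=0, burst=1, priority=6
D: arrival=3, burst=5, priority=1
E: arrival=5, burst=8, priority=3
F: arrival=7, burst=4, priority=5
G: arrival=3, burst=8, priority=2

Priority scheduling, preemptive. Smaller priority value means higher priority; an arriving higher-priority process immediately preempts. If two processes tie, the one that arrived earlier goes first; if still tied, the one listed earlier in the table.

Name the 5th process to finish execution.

E

Timeline: | C 0-1 | idle 1-2 | A 2-3 | D 3-8 | G 8-16 | E 16-24 | F 24-28 | B 28-30 |
Completion: A=3  B=30  C=1  D=8  E=24  F=28  G=16
Finish order: C → A → D → G → E → F → B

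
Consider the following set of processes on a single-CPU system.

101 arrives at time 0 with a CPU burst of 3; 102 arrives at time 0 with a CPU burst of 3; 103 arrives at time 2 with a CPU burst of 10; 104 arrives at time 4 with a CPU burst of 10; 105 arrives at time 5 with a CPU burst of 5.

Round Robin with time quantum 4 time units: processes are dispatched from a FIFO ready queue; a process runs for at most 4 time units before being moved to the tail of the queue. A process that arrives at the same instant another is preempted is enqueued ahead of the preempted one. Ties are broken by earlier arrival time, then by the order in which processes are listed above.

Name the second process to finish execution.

Schedule: | 101 0-3 | 102 3-6 | 103 6-10 | 104 10-14 | 105 14-18 | 103 18-22 | 104 22-26 | 105 26-27 | 103 27-29 | 104 29-31 |
Completion: 101=3  102=6  103=29  104=31  105=27
Turnaround (C−A): 101=3  102=6  103=27  104=27  105=22
Finish order: 101 → 102 → 105 → 103 → 104

102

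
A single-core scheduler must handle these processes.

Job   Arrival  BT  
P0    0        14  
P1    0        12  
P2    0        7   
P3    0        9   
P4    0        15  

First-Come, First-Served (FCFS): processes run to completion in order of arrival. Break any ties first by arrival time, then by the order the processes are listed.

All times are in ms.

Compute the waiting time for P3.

Gantt: | P0 0-14 | P1 14-26 | P2 26-33 | P3 33-42 | P4 42-57 |
Completion: P0=14  P1=26  P2=33  P3=42  P4=57
Waiting(P3) = turnaround − burst = 42 − 9 = 33

33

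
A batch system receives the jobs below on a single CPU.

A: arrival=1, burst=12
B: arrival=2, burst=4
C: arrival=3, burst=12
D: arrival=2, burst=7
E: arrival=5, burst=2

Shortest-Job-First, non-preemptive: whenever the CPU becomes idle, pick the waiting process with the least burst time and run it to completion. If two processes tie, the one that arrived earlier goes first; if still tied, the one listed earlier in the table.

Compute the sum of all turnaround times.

Gantt: | idle 0-1 | A 1-13 | E 13-15 | B 15-19 | D 19-26 | C 26-38 |
Completion: A=13  B=19  C=38  D=26  E=15
Turnaround = completion − arrival: A=12, B=17, C=35, D=24, E=10
Total turnaround = 12 + 17 + 35 + 24 + 10 = 98

98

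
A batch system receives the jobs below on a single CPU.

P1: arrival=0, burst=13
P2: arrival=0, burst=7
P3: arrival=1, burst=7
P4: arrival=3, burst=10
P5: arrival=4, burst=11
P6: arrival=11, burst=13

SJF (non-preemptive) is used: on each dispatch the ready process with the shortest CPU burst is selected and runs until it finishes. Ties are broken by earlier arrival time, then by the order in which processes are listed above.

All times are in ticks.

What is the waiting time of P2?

Timeline: | P2 0-7 | P3 7-14 | P4 14-24 | P5 24-35 | P1 35-48 | P6 48-61 |
Completion: P1=48  P2=7  P3=14  P4=24  P5=35  P6=61
Turnaround (C−A): P1=48  P2=7  P3=13  P4=21  P5=31  P6=50
Waiting(P2) = turnaround − burst = 7 − 7 = 0

0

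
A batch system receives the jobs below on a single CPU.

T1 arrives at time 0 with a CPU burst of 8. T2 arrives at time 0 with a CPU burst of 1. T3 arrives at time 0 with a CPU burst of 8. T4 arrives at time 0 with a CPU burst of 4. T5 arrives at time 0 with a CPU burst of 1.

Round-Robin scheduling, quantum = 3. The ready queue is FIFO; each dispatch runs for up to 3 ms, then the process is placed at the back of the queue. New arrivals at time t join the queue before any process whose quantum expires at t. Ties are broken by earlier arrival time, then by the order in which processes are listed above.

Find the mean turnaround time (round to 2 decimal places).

15.00

Schedule: | T1 0-3 | T2 3-4 | T3 4-7 | T4 7-10 | T5 10-11 | T1 11-14 | T3 14-17 | T4 17-18 | T1 18-20 | T3 20-22 |
Completion: T1=20  T2=4  T3=22  T4=18  T5=11
Turnaround times: T1=20, T2=4, T3=22, T4=18, T5=11
Average turnaround = (20+4+22+18+11) / 5 = 75/5 = 15.00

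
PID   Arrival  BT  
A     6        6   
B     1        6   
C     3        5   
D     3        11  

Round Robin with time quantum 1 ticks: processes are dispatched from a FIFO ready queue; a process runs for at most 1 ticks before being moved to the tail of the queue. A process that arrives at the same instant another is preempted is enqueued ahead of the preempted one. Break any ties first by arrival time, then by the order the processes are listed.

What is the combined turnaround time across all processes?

78

Gantt: | idle 0-1 | B 1-3 | C 3-4 | D 4-5 | B 5-6 | C 6-7 | D 7-8 | A 8-9 | B 9-10 | C 10-11 | D 11-12 | A 12-13 | B 13-14 | C 14-15 | D 15-16 | A 16-17 | B 17-18 | C 18-19 | D 19-20 | A 20-21 | D 21-22 | A 22-23 | D 23-24 | A 24-25 | D 25-29 |
Completion: A=25  B=18  C=19  D=29
Turnaround = completion − arrival: A=19, B=17, C=16, D=26
Total turnaround = 19 + 17 + 16 + 26 = 78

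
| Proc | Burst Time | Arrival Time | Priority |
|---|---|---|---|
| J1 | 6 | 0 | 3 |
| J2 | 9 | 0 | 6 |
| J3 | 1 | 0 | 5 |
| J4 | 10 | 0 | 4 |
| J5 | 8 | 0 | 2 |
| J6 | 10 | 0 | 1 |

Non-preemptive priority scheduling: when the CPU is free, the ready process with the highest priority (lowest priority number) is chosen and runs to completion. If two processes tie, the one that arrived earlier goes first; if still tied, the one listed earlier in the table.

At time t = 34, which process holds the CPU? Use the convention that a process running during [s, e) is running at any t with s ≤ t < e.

J3

Gantt: | J6 0-10 | J5 10-18 | J1 18-24 | J4 24-34 | J3 34-35 | J2 35-44 |
Completion: J1=24  J2=44  J3=35  J4=34  J5=18  J6=10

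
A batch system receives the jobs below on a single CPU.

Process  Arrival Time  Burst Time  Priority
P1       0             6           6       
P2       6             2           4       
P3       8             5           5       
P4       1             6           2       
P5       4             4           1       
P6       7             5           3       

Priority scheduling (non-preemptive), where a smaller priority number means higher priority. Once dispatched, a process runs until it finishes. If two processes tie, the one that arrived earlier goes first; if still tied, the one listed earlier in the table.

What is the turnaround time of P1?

6

Gantt: | P1 0-6 | P5 6-10 | P4 10-16 | P6 16-21 | P2 21-23 | P3 23-28 |
Completion: P1=6  P2=23  P3=28  P4=16  P5=10  P6=21
Turnaround (C−A): P1=6  P2=17  P3=20  P4=15  P5=6  P6=14
Turnaround(P1) = completion − arrival = 6 − 0 = 6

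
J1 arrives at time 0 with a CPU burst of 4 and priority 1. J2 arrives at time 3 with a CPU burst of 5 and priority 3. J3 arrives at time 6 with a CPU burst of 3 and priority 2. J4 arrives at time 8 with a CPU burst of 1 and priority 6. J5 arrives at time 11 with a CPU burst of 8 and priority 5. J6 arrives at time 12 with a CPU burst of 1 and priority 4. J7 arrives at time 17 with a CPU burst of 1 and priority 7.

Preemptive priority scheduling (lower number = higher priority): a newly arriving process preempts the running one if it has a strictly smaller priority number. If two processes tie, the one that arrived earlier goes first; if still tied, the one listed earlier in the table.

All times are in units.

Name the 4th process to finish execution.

J6

Timeline: | J1 0-4 | J2 4-6 | J3 6-9 | J2 9-12 | J6 12-13 | J5 13-21 | J4 21-22 | J7 22-23 |
Completion: J1=4  J2=12  J3=9  J4=22  J5=21  J6=13  J7=23
Turnaround (C−A): J1=4  J2=9  J3=3  J4=14  J5=10  J6=1  J7=6
Finish order: J1 → J3 → J2 → J6 → J5 → J4 → J7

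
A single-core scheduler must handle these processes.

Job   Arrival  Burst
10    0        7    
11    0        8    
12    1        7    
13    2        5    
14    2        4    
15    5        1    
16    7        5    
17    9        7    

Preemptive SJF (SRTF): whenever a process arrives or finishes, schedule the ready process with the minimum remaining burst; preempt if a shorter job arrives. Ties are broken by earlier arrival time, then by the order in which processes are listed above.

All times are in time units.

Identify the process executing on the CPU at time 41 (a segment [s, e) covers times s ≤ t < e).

Gantt: | 10 0-2 | 14 2-6 | 15 6-7 | 10 7-12 | 13 12-17 | 16 17-22 | 12 22-29 | 17 29-36 | 11 36-44 |
Completion: 10=12  11=44  12=29  13=17  14=6  15=7  16=22  17=36
Turnaround (C−A): 10=12  11=44  12=28  13=15  14=4  15=2  16=15  17=27

11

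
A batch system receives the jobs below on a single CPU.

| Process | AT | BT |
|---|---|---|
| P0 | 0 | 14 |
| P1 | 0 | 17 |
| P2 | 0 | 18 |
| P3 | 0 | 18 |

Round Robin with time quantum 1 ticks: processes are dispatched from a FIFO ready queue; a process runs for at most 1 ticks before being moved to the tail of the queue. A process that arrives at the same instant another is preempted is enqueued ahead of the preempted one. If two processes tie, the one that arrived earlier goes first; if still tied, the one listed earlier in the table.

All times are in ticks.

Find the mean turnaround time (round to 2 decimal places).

62.25

Schedule: | P0 0-1 | P1 1-2 | P2 2-3 | P3 3-4 | P0 4-5 | P1 5-6 | P2 6-7 | P3 7-8 | P0 8-9 | P1 9-10 | P2 10-11 | P3 11-12 | P0 12-13 | P1 13-14 | P2 14-15 | P3 15-16 | P0 16-17 | P1 17-18 | P2 18-19 | P3 19-20 | P0 20-21 | P1 21-22 | P2 22-23 | P3 23-24 | P0 24-25 | P1 25-26 | P2 26-27 | P3 27-28 | P0 28-29 | P1 29-30 | P2 30-31 | P3 31-32 | P0 32-33 | P1 33-34 | P2 34-35 | P3 35-36 | P0 36-37 | P1 37-38 | P2 38-39 | P3 39-40 | P0 40-41 | P1 41-42 | P2 42-43 | P3 43-44 | P0 44-45 | P1 45-46 | P2 46-47 | P3 47-48 | P0 48-49 | P1 49-50 | P2 50-51 | P3 51-52 | P0 52-53 | P1 53-54 | P2 54-55 | P3 55-56 | P1 56-57 | P2 57-58 | P3 58-59 | P1 59-60 | P2 60-61 | P3 61-62 | P1 62-63 | P2 63-64 | P3 64-65 | P2 65-66 | P3 66-67 |
Completion: P0=53  P1=63  P2=66  P3=67
Turnaround (C−A): P0=53  P1=63  P2=66  P3=67
Turnaround times: P0=53, P1=63, P2=66, P3=67
Average turnaround = (53+63+66+67) / 4 = 249/4 = 62.25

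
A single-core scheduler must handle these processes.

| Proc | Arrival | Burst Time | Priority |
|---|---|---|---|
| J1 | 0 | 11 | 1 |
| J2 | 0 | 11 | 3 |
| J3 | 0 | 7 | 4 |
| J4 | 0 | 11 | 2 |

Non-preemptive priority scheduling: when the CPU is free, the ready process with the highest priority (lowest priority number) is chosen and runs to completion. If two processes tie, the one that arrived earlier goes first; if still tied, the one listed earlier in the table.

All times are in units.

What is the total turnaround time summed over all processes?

Timeline: | J1 0-11 | J4 11-22 | J2 22-33 | J3 33-40 |
Completion: J1=11  J2=33  J3=40  J4=22
Turnaround = completion − arrival: J1=11, J2=33, J3=40, J4=22
Total turnaround = 11 + 33 + 40 + 22 = 106

106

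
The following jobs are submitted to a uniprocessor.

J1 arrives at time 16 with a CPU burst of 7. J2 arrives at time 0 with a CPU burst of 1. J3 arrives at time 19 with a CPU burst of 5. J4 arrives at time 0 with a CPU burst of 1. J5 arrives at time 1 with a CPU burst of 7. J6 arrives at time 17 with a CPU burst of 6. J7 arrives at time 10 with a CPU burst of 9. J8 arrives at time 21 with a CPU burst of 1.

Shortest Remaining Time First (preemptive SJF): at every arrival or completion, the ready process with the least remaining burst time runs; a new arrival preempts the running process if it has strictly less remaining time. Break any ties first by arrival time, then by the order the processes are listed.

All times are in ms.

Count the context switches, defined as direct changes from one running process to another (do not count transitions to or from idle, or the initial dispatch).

Gantt: | J2 0-1 | J4 1-2 | J5 2-9 | idle 9-10 | J7 10-19 | J3 19-21 | J8 21-22 | J3 22-25 | J6 25-31 | J1 31-38 |
Completion: J1=38  J2=1  J3=25  J4=2  J5=9  J6=31  J7=19  J8=22
Turnaround (C−A): J1=22  J2=1  J3=6  J4=2  J5=8  J6=14  J7=9  J8=1

7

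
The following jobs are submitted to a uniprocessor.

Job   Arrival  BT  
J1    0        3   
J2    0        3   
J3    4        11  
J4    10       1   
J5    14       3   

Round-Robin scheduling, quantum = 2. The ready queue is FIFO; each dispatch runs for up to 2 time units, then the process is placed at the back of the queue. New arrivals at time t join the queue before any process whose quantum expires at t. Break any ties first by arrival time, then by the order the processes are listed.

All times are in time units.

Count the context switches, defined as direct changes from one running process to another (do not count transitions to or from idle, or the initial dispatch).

Schedule: | J1 0-2 | J2 2-4 | J1 4-5 | J3 5-7 | J2 7-8 | J3 8-10 | J4 10-11 | J3 11-15 | J5 15-17 | J3 17-19 | J5 19-20 | J3 20-21 |
Completion: J1=5  J2=8  J3=21  J4=11  J5=20
Turnaround (C−A): J1=5  J2=8  J3=17  J4=1  J5=6

11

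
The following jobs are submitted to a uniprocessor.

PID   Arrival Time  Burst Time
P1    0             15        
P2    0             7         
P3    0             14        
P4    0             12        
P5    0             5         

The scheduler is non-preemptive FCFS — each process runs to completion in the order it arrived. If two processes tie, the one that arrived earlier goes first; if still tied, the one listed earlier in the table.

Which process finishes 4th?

Timeline: | P1 0-15 | P2 15-22 | P3 22-36 | P4 36-48 | P5 48-53 |
Completion: P1=15  P2=22  P3=36  P4=48  P5=53
Turnaround (C−A): P1=15  P2=22  P3=36  P4=48  P5=53
Finish order: P1 → P2 → P3 → P4 → P5

P4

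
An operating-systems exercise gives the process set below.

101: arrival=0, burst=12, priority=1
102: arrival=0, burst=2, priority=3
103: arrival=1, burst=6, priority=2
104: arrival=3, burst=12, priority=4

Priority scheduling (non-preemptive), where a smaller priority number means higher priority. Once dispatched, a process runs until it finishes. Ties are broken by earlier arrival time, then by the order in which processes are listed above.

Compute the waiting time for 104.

17

Schedule: | 101 0-12 | 103 12-18 | 102 18-20 | 104 20-32 |
Completion: 101=12  102=20  103=18  104=32
Turnaround (C−A): 101=12  102=20  103=17  104=29
Waiting(104) = turnaround − burst = 29 − 12 = 17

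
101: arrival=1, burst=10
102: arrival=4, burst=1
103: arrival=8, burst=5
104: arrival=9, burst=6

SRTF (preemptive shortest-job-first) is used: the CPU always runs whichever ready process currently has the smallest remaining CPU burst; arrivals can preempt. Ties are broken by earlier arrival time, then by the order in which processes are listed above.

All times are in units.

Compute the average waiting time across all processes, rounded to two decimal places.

Gantt: | idle 0-1 | 101 1-4 | 102 4-5 | 101 5-12 | 103 12-17 | 104 17-23 |
Completion: 101=12  102=5  103=17  104=23
Turnaround (C−A): 101=11  102=1  103=9  104=14
Waiting times: 101=1, 102=0, 103=4, 104=8
Average waiting = (1+0+4+8) / 4 = 13/4 = 3.25

3.25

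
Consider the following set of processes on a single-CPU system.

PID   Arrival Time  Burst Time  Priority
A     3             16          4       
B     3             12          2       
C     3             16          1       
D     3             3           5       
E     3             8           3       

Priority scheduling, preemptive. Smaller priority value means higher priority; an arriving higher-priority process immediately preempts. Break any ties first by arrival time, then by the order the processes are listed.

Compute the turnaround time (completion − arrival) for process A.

Timeline: | idle 0-3 | C 3-19 | B 19-31 | E 31-39 | A 39-55 | D 55-58 |
Completion: A=55  B=31  C=19  D=58  E=39
Turnaround (C−A): A=52  B=28  C=16  D=55  E=36
Turnaround(A) = completion − arrival = 55 − 3 = 52

52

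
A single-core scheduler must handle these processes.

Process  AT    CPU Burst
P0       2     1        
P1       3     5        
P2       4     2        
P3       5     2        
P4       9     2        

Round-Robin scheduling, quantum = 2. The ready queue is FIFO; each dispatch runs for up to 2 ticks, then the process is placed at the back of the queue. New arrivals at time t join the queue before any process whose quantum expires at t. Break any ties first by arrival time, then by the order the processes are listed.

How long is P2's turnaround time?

Gantt: | idle 0-2 | P0 2-3 | P1 3-5 | P2 5-7 | P3 7-9 | P1 9-11 | P4 11-13 | P1 13-14 |
Completion: P0=3  P1=14  P2=7  P3=9  P4=13
Turnaround(P2) = completion − arrival = 7 − 4 = 3

3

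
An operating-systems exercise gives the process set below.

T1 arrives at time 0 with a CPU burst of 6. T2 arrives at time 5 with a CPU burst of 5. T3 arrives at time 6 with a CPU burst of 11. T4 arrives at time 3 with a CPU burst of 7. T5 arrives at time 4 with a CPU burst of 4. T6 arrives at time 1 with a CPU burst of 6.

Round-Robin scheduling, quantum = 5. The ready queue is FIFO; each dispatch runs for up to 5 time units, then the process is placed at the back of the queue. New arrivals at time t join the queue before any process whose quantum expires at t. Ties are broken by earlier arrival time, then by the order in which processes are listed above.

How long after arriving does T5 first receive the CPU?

Timeline: | T1 0-5 | T6 5-10 | T4 10-15 | T5 15-19 | T2 19-24 | T1 24-25 | T3 25-30 | T6 30-31 | T4 31-33 | T3 33-39 |
Completion: T1=25  T2=24  T3=39  T4=33  T5=19  T6=31
Turnaround (C−A): T1=25  T2=19  T3=33  T4=30  T5=15  T6=30
Response(T5) = first start − arrival = 15 − 4 = 11

11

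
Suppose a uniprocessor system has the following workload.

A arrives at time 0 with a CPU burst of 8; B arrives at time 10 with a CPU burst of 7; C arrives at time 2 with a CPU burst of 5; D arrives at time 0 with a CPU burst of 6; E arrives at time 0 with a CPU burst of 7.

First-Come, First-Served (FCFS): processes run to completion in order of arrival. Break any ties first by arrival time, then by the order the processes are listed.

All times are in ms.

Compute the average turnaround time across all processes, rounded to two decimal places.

Schedule: | A 0-8 | D 8-14 | E 14-21 | C 21-26 | B 26-33 |
Completion: A=8  B=33  C=26  D=14  E=21
Turnaround times: A=8, B=23, C=24, D=14, E=21
Average turnaround = (8+23+24+14+21) / 5 = 90/5 = 18.00

18.00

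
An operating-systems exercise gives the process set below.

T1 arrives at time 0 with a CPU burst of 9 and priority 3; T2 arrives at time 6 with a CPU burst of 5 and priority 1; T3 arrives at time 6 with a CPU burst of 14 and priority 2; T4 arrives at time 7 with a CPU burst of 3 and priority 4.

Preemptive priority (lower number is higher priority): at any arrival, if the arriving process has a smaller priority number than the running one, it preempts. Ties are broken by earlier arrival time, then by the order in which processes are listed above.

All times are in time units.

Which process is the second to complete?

T3

Schedule: | T1 0-6 | T2 6-11 | T3 11-25 | T1 25-28 | T4 28-31 |
Completion: T1=28  T2=11  T3=25  T4=31
Finish order: T2 → T3 → T1 → T4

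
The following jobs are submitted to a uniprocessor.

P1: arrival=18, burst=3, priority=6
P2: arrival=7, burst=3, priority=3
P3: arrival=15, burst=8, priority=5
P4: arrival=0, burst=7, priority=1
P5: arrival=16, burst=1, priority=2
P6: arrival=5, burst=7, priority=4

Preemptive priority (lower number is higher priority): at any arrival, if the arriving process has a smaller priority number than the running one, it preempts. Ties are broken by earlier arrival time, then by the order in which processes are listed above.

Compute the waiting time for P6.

6

Schedule: | P4 0-7 | P2 7-10 | P6 10-16 | P5 16-17 | P6 17-18 | P3 18-26 | P1 26-29 |
Completion: P1=29  P2=10  P3=26  P4=7  P5=17  P6=18
Turnaround (C−A): P1=11  P2=3  P3=11  P4=7  P5=1  P6=13
Waiting(P6) = turnaround − burst = 13 − 7 = 6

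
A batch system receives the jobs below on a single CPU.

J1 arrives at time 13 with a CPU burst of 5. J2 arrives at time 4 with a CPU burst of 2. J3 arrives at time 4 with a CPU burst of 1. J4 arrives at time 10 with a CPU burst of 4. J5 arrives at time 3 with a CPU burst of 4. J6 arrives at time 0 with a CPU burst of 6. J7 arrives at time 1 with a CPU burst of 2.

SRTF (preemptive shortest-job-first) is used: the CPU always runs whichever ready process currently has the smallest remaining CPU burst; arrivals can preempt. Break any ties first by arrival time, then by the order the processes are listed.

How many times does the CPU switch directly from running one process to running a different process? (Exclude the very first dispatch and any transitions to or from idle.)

8

Schedule: | J6 0-1 | J7 1-3 | J5 3-4 | J3 4-5 | J2 5-7 | J5 7-10 | J4 10-14 | J6 14-19 | J1 19-24 |
Completion: J1=24  J2=7  J3=5  J4=14  J5=10  J6=19  J7=3
Turnaround (C−A): J1=11  J2=3  J3=1  J4=4  J5=7  J6=19  J7=2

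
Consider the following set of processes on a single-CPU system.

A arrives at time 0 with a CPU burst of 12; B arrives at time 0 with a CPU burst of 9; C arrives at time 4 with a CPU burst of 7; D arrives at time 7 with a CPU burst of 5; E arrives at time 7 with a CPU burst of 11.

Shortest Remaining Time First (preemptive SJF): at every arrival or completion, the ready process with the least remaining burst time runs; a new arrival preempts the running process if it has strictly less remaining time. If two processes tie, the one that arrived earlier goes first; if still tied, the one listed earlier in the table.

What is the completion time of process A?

44

Schedule: | B 0-9 | D 9-14 | C 14-21 | E 21-32 | A 32-44 |
Completion: A=44  B=9  C=21  D=14  E=32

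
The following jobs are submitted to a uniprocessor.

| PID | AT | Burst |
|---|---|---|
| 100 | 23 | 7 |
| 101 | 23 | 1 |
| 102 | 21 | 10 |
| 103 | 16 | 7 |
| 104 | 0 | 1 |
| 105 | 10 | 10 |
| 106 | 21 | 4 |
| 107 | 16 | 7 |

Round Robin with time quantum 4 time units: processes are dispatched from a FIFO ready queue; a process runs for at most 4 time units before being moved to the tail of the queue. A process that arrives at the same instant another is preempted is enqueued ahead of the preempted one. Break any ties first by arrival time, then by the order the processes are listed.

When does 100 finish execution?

Timeline: | 104 0-1 | idle 1-10 | 105 10-18 | 103 18-22 | 107 22-26 | 105 26-28 | 102 28-32 | 106 32-36 | 103 36-39 | 100 39-43 | 101 43-44 | 107 44-47 | 102 47-51 | 100 51-54 | 102 54-56 |
Completion: 100=54  101=44  102=56  103=39  104=1  105=28  106=36  107=47

54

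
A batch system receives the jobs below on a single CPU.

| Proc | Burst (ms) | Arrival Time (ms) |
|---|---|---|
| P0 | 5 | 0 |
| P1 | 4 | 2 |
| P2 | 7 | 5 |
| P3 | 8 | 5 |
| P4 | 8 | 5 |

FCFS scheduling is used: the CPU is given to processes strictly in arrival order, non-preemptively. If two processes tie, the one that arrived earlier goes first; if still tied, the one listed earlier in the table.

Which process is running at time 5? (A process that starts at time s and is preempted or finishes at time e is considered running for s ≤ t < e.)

Gantt: | P0 0-5 | P1 5-9 | P2 9-16 | P3 16-24 | P4 24-32 |
Completion: P0=5  P1=9  P2=16  P3=24  P4=32

P1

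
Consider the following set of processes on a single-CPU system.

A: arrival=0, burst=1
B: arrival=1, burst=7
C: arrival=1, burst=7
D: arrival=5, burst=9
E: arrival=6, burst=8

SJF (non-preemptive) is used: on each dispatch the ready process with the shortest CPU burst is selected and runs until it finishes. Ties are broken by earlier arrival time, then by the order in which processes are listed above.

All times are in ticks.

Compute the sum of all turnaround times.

Timeline: | A 0-1 | B 1-8 | C 8-15 | E 15-23 | D 23-32 |
Completion: A=1  B=8  C=15  D=32  E=23
Turnaround (C−A): A=1  B=7  C=14  D=27  E=17
Turnaround = completion − arrival: A=1, B=7, C=14, D=27, E=17
Total turnaround = 1 + 7 + 14 + 27 + 17 = 66

66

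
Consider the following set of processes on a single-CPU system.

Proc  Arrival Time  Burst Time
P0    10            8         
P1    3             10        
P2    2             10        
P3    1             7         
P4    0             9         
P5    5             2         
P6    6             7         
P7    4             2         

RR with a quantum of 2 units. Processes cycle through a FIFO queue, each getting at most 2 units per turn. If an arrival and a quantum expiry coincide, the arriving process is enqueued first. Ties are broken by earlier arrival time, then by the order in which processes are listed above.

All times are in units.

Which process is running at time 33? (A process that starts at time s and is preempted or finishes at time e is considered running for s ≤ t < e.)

Gantt: | P4 0-2 | P3 2-4 | P2 4-6 | P4 6-8 | P1 8-10 | P7 10-12 | P3 12-14 | P5 14-16 | P6 16-18 | P2 18-20 | P4 20-22 | P0 22-24 | P1 24-26 | P3 26-28 | P6 28-30 | P2 30-32 | P4 32-34 | P0 34-36 | P1 36-38 | P3 38-39 | P6 39-41 | P2 41-43 | P4 43-44 | P0 44-46 | P1 46-48 | P6 48-49 | P2 49-51 | P0 51-53 | P1 53-55 |
Completion: P0=53  P1=55  P2=51  P3=39  P4=44  P5=16  P6=49  P7=12

P4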